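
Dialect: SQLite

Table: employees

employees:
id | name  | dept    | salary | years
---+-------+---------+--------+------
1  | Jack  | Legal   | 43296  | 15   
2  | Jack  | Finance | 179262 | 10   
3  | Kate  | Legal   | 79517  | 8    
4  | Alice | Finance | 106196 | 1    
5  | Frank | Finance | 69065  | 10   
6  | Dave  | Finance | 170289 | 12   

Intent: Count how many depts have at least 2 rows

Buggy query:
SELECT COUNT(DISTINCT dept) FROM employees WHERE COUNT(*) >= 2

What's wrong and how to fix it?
Bug: WHERE filters individual rows, not groups, so a group-level COUNT is invalid there

Fix: Use a subquery that GROUPs and filters with HAVING, then count its rows

Corrected query:
SELECT COUNT(*) FROM (SELECT dept FROM employees GROUP BY dept HAVING COUNT(*) >= 2)

Result:
COUNT(*)
--------
2       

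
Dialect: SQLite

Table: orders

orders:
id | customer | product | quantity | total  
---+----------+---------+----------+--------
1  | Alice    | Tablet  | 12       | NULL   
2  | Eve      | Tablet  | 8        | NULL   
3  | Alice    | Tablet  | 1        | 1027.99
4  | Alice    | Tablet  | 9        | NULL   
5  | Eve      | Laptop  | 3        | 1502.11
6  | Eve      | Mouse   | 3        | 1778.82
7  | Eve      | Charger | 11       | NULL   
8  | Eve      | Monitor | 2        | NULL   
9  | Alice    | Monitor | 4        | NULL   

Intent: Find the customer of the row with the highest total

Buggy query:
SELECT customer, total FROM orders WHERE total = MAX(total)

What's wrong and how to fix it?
Bug: WHERE is evaluated per row; an aggregate over the whole table isn't defined there

Fix: Wrap MAX in a scalar subquery so WHERE compares against a single value

Corrected query:
SELECT customer, total FROM orders WHERE total = (SELECT MAX(total) FROM orders)

Result:
customer | total  
---------+--------
Eve      | 1778.82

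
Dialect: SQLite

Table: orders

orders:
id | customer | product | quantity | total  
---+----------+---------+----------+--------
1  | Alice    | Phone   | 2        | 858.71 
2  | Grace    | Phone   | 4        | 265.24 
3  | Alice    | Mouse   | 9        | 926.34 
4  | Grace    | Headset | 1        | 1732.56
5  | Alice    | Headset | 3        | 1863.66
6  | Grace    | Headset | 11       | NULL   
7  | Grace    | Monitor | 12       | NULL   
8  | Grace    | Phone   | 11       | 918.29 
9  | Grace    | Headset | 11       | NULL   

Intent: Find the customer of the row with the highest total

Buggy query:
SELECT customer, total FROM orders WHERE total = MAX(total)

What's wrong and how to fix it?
Bug: WHERE is evaluated per row; an aggregate over the whole table isn't defined there

Fix: Use a subquery: WHERE total = (SELECT MAX(total) FROM orders)

Corrected query:
SELECT customer, total FROM orders WHERE total = (SELECT MAX(total) FROM orders)

Result:
customer | total  
---------+--------
Alice    | 1863.66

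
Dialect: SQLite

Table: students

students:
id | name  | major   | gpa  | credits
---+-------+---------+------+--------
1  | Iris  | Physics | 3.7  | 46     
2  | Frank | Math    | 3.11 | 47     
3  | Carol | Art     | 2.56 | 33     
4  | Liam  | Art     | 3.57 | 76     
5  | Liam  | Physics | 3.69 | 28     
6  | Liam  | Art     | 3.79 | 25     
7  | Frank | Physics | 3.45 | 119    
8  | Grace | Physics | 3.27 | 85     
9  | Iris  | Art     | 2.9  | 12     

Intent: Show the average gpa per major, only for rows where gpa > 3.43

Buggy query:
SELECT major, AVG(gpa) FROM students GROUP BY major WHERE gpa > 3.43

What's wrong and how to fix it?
Bug: Row-level WHERE must come before GROUP BY in the clause order

Fix: Place WHERE between FROM and GROUP BY

Corrected query:
SELECT major, AVG(gpa) FROM students WHERE gpa > 3.43 GROUP BY major

Result:
major   | AVG(gpa)
--------+---------
Art     | 3.68    
Physics | 3.613333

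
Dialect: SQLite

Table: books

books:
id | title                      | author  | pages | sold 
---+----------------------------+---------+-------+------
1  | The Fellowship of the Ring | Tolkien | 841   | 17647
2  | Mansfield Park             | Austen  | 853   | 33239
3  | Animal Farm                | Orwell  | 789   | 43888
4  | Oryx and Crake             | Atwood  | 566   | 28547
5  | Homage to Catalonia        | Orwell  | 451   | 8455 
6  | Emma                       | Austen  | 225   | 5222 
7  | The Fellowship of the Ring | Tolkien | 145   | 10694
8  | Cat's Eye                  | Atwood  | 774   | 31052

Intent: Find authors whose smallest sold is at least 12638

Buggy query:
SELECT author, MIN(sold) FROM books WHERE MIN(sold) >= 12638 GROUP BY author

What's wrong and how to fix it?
Bug: Aggregates like MIN are computed per group after WHERE runs

Fix: Use HAVING for the per-group MIN condition

Corrected query:
SELECT author, MIN(sold) FROM books GROUP BY author HAVING MIN(sold) >= 12638

Result:
author | MIN(sold)
-------+----------
Atwood | 28547    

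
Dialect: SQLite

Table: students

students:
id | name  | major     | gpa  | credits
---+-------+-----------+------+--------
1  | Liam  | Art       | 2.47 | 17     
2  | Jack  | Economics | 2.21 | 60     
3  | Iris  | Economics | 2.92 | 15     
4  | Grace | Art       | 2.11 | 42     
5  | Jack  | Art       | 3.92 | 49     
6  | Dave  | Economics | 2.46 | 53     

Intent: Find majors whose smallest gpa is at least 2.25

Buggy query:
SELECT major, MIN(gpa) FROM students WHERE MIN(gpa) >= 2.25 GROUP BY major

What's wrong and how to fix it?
Bug: Aggregates like MIN are computed per group after WHERE runs

Fix: Replace WHERE with HAVING after the GROUP BY

Corrected query:
SELECT major, MIN(gpa) FROM students GROUP BY major HAVING MIN(gpa) >= 2.25

Result:
(no rows)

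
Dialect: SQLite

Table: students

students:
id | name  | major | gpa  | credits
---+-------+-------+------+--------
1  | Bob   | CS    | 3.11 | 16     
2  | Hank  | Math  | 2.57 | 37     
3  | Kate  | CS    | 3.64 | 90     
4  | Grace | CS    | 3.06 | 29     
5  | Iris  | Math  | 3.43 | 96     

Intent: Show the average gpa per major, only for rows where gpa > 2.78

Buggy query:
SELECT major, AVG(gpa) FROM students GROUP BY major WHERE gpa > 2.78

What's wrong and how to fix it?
Bug: WHERE cannot follow GROUP BY

Fix: Move the WHERE clause before GROUP BY

Corrected query:
SELECT major, AVG(gpa) FROM students WHERE gpa > 2.78 GROUP BY major

Result:
major | AVG(gpa)
------+---------
CS    | 3.27    
Math  | 3.43    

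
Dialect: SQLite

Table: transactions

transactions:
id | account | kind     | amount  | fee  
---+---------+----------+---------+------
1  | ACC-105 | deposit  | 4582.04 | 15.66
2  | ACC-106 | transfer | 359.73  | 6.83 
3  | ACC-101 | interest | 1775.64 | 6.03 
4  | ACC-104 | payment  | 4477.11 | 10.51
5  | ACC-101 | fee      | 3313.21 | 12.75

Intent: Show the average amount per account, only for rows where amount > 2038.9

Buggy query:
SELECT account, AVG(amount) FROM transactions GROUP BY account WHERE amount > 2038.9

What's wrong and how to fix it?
Bug: Row-level WHERE must come before GROUP BY in the clause order

Fix: Place WHERE between FROM and GROUP BY

Corrected query:
SELECT account, AVG(amount) FROM transactions WHERE amount > 2038.9 GROUP BY account

Result:
account | AVG(amount)
--------+------------
ACC-101 | 3313.21    
ACC-104 | 4477.11    
ACC-105 | 4582.04    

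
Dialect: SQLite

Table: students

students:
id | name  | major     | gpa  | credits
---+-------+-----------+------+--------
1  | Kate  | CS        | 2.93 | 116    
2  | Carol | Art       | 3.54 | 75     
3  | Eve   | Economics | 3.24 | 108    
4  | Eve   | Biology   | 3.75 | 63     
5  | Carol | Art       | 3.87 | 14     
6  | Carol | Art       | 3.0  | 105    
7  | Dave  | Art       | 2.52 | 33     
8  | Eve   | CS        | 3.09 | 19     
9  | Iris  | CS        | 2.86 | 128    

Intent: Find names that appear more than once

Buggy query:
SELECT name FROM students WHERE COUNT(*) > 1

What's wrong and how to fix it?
Bug: COUNT(*) is an aggregate and cannot be used in WHERE

Fix: Group first, then use HAVING for the count condition

Corrected query:
SELECT name FROM students GROUP BY name HAVING COUNT(*) > 1

Result:
name 
-----
Carol
Eve  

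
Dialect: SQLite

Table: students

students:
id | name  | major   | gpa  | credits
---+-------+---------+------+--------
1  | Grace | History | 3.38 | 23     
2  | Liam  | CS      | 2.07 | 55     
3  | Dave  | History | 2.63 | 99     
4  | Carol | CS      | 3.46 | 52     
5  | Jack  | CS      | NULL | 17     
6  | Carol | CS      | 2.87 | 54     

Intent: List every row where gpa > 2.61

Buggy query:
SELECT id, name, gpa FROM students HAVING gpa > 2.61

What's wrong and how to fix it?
Bug: HAVING filters the output of aggregation, but this query has no GROUP BY and no aggregate functions, so SQLite rejects it (HAVING clause on a non-aggregate query); the condition here is per row

Fix: Replace HAVING with WHERE since the condition applies to individual rows

Corrected query:
SELECT id, name, gpa FROM students WHERE gpa > 2.61

Result:
id | name  | gpa 
---+-------+-----
1  | Grace | 3.38
3  | Dave  | 2.63
4  | Carol | 3.46
6  | Carol | 2.87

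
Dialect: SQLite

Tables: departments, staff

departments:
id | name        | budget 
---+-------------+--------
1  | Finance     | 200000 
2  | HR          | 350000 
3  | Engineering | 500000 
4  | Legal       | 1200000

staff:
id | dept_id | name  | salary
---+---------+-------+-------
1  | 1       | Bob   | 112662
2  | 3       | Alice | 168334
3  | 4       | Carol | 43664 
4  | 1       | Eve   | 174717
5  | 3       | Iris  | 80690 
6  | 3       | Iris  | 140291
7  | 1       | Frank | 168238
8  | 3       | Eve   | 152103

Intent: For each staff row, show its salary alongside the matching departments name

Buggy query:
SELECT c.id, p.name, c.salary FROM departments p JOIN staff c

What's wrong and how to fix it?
Bug: JOIN with no ON clause produces a cartesian product; every staff row pairs with every departments row

Fix: Specify the join condition linking the foreign key to the parent id

Corrected query:
SELECT c.id, p.name, c.salary FROM departments p JOIN staff c ON c.dept_id = p.id

Result:
id | name        | salary
---+-------------+-------
1  | Finance     | 112662
2  | Engineering | 168334
3  | Legal       | 43664 
4  | Finance     | 174717
5  | Engineering | 80690 
6  | Engineering | 140291
7  | Finance     | 168238
8  | Engineering | 152103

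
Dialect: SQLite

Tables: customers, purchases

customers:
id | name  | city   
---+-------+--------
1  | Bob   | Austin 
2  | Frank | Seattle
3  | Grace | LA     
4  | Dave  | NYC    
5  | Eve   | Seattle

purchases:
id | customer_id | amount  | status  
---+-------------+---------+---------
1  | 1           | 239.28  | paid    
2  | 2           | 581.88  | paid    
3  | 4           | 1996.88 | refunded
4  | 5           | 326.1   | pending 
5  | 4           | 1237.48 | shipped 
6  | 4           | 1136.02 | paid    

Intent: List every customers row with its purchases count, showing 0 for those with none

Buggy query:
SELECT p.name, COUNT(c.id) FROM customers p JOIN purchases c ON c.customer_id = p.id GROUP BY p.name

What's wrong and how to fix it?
Bug: INNER JOIN drops customers rows that have no matching purchases rows

Fix: Switch to LEFT JOIN to retain unmatched parent rows

Corrected query:
SELECT p.name, COUNT(c.id) FROM customers p LEFT JOIN purchases c ON c.customer_id = p.id GROUP BY p.name

Result:
name  | COUNT(c.id)
------+------------
Bob   | 1          
Dave  | 3          
Eve   | 1          
Frank | 1          
Grace | 0          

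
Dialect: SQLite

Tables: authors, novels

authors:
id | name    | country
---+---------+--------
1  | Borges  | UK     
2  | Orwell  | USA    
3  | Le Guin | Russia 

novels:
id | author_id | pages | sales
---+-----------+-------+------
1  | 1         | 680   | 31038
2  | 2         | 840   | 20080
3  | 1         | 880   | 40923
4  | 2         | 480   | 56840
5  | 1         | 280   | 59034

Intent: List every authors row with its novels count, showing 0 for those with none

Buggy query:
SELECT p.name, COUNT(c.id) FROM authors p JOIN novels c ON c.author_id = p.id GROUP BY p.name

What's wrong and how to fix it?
Bug: An inner join excludes parents with zero children

Fix: Switch to LEFT JOIN to retain unmatched parent rows

Corrected query:
SELECT p.name, COUNT(c.id) FROM authors p LEFT JOIN novels c ON c.author_id = p.id GROUP BY p.name

Result:
name    | COUNT(c.id)
--------+------------
Borges  | 3          
Le Guin | 0          
Orwell  | 2          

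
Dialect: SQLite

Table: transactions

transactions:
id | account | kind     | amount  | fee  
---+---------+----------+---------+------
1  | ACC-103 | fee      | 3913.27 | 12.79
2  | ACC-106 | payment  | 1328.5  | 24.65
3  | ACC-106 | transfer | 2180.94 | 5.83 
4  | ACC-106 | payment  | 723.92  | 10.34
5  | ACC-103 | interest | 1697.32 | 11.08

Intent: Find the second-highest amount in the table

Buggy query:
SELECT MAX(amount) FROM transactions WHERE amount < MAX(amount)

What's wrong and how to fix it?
Bug: MAX(amount) on the right of the comparison is an aggregate-in-WHERE error

Fix: Compute the overall MAX in a subquery, then take MAX of rows below it

Corrected query:
SELECT MAX(amount) FROM transactions WHERE amount < (SELECT MAX(amount) FROM transactions)

Result:
MAX(amount)
-----------
2180.94    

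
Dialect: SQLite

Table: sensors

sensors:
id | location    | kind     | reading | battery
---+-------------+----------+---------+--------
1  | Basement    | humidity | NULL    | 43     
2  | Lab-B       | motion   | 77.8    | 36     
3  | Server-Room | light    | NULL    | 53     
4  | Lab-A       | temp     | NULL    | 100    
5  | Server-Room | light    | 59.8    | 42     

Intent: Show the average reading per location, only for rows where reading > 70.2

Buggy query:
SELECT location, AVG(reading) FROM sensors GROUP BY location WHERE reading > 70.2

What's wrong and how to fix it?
Bug: Row-level WHERE must come before GROUP BY in the clause order

Fix: Move the WHERE clause before GROUP BY

Corrected query:
SELECT location, AVG(reading) FROM sensors WHERE reading > 70.2 GROUP BY location

Result:
location | AVG(reading)
---------+-------------
Lab-B    | 77.8        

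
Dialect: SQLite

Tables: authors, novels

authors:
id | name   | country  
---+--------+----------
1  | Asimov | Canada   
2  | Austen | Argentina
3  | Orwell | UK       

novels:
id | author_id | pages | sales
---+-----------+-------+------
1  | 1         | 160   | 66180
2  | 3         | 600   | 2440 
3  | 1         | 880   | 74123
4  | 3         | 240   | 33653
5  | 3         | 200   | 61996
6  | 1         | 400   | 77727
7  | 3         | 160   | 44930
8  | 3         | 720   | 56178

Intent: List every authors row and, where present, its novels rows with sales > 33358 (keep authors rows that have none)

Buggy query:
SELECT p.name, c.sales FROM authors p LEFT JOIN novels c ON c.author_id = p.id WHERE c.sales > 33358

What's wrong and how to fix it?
Bug: Filtering c.sales in WHERE discards the NULL rows produced by LEFT JOIN, turning it into an inner join

Fix: Put 'c.sales > 33358' in the JOIN's ON clause instead of WHERE

Corrected query:
SELECT p.name, c.sales FROM authors p LEFT JOIN novels c ON c.author_id = p.id AND c.sales > 33358

Result:
name   | sales
-------+------
Asimov | 66180
Asimov | 74123
Asimov | 77727
Austen | NULL 
Orwell | 33653
Orwell | 44930
Orwell | 56178
Orwell | 61996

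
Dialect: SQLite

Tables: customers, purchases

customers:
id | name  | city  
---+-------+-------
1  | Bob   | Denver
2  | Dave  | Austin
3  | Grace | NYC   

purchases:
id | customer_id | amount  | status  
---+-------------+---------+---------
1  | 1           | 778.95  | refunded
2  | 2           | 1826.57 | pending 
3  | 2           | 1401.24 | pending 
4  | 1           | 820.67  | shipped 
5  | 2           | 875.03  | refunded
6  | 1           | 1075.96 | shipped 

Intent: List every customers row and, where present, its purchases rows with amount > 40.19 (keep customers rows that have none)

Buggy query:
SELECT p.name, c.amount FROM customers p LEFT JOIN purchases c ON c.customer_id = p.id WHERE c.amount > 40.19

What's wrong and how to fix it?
Bug: A WHERE condition on the right-hand table after LEFT JOIN drops unmatched parents

Fix: Move the right-table condition into the ON clause so unmatched parents are kept

Corrected query:
SELECT p.name, c.amount FROM customers p LEFT JOIN purchases c ON c.customer_id = p.id AND c.amount > 40.19

Result:
name  | amount 
------+--------
Bob   | 778.95 
Bob   | 820.67 
Bob   | 1075.96
Dave  | 875.03 
Dave  | 1401.24
Dave  | 1826.57
Grace | NULL   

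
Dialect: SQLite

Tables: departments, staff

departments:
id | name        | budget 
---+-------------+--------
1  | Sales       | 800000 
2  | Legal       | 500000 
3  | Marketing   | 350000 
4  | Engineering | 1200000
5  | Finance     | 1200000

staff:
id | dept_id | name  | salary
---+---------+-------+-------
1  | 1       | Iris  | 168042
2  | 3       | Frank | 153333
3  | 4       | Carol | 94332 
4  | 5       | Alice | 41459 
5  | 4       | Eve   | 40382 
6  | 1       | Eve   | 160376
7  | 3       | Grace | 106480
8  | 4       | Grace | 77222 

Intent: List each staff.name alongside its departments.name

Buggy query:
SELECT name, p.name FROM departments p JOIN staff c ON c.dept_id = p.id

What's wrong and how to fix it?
Bug: 'name' exists in both joined tables, so the database can't tell which one is meant

Fix: Qualify the column with its table alias (c.name)

Corrected query:
SELECT c.name, p.name FROM departments p JOIN staff c ON c.dept_id = p.id

Result:
name  | name       
------+------------
Iris  | Sales      
Frank | Marketing  
Carol | Engineering
Alice | Finance    
Eve   | Engineering
Eve   | Sales      
Grace | Marketing  
Grace | Engineering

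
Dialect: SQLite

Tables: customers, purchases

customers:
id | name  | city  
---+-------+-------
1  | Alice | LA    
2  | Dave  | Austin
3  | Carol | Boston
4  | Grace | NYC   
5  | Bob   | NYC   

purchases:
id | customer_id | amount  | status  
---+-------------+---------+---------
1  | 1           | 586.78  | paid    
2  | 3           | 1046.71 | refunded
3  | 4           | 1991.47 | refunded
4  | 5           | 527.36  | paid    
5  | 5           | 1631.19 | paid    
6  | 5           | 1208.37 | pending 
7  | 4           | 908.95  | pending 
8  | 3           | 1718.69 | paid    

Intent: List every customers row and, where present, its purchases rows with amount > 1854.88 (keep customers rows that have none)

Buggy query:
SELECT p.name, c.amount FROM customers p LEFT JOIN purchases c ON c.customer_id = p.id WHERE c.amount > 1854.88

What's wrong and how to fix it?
Bug: A WHERE condition on the right-hand table after LEFT JOIN drops unmatched parents

Fix: Move the right-table condition into the ON clause so unmatched parents are kept

Corrected query:
SELECT p.name, c.amount FROM customers p LEFT JOIN purchases c ON c.customer_id = p.id AND c.amount > 1854.88

Result:
name  | amount 
------+--------
Alice | NULL   
Dave  | NULL   
Carol | NULL   
Grace | 1991.47
Bob   | NULL   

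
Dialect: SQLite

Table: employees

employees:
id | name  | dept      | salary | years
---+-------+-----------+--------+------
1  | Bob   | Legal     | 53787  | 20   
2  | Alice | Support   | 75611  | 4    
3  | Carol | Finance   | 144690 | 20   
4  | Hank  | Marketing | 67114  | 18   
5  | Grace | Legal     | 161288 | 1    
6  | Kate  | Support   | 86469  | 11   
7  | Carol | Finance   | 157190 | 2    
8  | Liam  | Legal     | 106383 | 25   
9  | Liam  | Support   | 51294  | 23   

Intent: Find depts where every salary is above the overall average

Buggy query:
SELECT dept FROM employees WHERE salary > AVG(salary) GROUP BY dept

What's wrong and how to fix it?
Bug: AVG() is an aggregate; it can't sit directly in WHERE

Fix: Use a subquery for AVG and a HAVING MIN(...) filter so the condition holds for every row in the group

Corrected query:
SELECT dept FROM employees GROUP BY dept HAVING MIN(salary) > (SELECT AVG(salary) FROM employees)

Result:
dept   
-------
Finance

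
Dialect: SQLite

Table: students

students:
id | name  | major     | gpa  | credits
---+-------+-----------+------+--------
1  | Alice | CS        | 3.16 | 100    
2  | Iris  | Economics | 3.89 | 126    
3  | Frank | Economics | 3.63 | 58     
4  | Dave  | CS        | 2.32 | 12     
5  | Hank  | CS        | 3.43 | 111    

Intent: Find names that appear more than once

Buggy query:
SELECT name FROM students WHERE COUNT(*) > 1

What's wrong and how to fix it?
Bug: WHERE can't reference COUNT(*); aggregates are computed after WHERE

Fix: Group first, then use HAVING for the count condition

Corrected query:
SELECT name FROM students GROUP BY name HAVING COUNT(*) > 1

Result:
(no rows)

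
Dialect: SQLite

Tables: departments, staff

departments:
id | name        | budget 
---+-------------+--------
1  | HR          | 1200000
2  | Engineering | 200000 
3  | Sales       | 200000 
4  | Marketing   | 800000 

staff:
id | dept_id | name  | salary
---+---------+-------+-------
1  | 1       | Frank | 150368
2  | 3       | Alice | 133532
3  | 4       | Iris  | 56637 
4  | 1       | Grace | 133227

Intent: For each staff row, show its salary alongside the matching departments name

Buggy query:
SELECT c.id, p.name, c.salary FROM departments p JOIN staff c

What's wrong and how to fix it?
Bug: Missing join condition: each staff row is matched to all departments rows instead of just its own

Fix: Specify the join condition linking the foreign key to the parent id

Corrected query:
SELECT c.id, p.name, c.salary FROM departments p JOIN staff c ON c.dept_id = p.id

Result:
id | name      | salary
---+-----------+-------
1  | HR        | 150368
2  | Sales     | 133532
3  | Marketing | 56637 
4  | HR        | 133227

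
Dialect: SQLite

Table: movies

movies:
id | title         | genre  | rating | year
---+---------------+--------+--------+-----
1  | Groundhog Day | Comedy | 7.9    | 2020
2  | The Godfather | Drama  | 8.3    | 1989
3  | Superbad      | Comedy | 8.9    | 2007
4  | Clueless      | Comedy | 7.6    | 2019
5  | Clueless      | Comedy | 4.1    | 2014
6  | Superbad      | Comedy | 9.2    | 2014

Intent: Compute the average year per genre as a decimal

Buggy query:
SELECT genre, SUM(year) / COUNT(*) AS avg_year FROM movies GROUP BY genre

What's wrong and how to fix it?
Bug: SUM(year) and COUNT(*) are both integers; the division truncates the fractional part

Fix: Cast one side to REAL so the division keeps the fractional part

Corrected query:
SELECT genre, SUM(year) * 1.0 / COUNT(*) AS avg_year FROM movies GROUP BY genre

Result:
genre  | avg_year
-------+---------
Comedy | 2014.8  
Drama  | 1989    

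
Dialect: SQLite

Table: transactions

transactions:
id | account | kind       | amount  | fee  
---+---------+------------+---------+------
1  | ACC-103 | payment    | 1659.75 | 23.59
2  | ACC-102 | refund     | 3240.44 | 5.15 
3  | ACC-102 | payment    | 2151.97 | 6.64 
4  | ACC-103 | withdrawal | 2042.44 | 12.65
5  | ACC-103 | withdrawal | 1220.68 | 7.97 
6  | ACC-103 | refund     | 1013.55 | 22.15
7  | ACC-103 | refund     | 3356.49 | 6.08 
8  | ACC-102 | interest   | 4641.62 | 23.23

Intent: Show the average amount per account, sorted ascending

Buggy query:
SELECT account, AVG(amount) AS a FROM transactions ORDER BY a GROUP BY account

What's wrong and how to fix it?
Bug: ORDER BY appears before GROUP BY; SQL clause order requires GROUP BY first

Fix: Move ORDER BY to the end, after GROUP BY

Corrected query:
SELECT account, AVG(amount) AS a FROM transactions GROUP BY account ORDER BY a

Result:
account | a          
--------+------------
ACC-103 | 1858.582   
ACC-102 | 3344.676667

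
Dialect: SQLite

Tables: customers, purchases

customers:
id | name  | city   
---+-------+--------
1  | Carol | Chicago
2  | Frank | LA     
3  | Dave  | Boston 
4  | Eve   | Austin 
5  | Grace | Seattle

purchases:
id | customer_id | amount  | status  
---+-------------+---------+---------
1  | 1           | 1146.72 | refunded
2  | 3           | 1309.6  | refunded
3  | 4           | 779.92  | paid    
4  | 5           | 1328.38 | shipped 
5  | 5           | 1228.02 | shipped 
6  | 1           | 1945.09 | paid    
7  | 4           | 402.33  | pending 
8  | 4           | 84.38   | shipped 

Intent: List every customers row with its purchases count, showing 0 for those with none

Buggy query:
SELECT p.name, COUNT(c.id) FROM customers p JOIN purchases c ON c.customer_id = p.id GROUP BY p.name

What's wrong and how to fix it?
Bug: An inner join excludes parents with zero children

Fix: Switch to LEFT JOIN to retain unmatched parent rows

Corrected query:
SELECT p.name, COUNT(c.id) FROM customers p LEFT JOIN purchases c ON c.customer_id = p.id GROUP BY p.name

Result:
name  | COUNT(c.id)
------+------------
Carol | 2          
Dave  | 1          
Eve   | 3          
Frank | 0          
Grace | 2          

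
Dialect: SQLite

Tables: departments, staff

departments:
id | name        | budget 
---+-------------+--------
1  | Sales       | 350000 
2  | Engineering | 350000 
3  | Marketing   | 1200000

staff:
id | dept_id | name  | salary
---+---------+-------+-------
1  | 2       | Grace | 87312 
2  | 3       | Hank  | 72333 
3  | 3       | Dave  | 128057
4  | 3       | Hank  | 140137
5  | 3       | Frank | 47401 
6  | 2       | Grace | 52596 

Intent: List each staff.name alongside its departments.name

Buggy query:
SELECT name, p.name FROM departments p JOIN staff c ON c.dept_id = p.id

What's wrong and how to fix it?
Bug: 'name' exists in both joined tables, so the database can't tell which one is meant

Fix: Qualify the column with its table alias (c.name)

Corrected query:
SELECT c.name, p.name FROM departments p JOIN staff c ON c.dept_id = p.id

Result:
name  | name       
------+------------
Grace | Engineering
Hank  | Marketing  
Dave  | Marketing  
Hank  | Marketing  
Frank | Marketing  
Grace | Engineering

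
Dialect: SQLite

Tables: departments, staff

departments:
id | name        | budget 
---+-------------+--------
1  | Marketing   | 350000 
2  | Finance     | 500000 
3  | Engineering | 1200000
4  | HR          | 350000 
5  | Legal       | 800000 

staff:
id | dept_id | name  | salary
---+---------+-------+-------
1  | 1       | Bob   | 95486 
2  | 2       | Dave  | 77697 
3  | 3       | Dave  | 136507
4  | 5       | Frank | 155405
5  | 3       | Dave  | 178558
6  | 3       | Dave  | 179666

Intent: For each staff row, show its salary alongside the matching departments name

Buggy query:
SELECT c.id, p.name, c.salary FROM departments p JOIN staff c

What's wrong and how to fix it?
Bug: JOIN with no ON clause produces a cartesian product; every staff row pairs with every departments row

Fix: Specify the join condition linking the foreign key to the parent id

Corrected query:
SELECT c.id, p.name, c.salary FROM departments p JOIN staff c ON c.dept_id = p.id

Result:
id | name        | salary
---+-------------+-------
1  | Marketing   | 95486 
2  | Finance     | 77697 
3  | Engineering | 136507
4  | Legal       | 155405
5  | Engineering | 178558
6  | Engineering | 179666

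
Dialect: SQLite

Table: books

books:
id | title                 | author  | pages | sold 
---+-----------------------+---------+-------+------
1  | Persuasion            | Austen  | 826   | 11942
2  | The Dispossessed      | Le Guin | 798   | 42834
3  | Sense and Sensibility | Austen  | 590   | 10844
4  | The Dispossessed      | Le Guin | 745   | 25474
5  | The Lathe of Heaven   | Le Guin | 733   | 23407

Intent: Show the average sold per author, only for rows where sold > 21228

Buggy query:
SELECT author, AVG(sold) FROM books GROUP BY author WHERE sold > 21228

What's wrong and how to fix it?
Bug: WHERE cannot follow GROUP BY

Fix: Move the WHERE clause before GROUP BY

Corrected query:
SELECT author, AVG(sold) FROM books WHERE sold > 21228 GROUP BY author

Result:
author  | AVG(sold)   
--------+-------------
Le Guin | 30571.666667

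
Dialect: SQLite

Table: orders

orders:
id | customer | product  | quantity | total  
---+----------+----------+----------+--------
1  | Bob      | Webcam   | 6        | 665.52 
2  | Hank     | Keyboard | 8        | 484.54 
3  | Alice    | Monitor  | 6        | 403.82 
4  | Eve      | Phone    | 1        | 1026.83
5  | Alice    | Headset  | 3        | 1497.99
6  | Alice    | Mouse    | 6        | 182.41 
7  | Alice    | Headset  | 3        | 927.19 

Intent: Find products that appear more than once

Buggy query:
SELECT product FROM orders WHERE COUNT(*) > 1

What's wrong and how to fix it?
Bug: WHERE can't reference COUNT(*); aggregates are computed after WHERE

Fix: GROUP BY product, then filter groups with HAVING COUNT(*) > 1

Corrected query:
SELECT product FROM orders GROUP BY product HAVING COUNT(*) > 1

Result:
product
-------
Headset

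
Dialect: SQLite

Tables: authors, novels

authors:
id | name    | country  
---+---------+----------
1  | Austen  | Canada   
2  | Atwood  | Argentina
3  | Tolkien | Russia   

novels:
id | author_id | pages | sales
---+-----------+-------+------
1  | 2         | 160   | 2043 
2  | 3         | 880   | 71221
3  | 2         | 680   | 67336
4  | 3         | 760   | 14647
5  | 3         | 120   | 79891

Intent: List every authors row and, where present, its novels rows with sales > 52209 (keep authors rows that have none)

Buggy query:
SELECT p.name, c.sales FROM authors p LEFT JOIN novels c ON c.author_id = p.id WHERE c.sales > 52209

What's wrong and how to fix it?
Bug: A WHERE condition on the right-hand table after LEFT JOIN drops unmatched parents

Fix: Put 'c.sales > 52209' in the JOIN's ON clause instead of WHERE

Corrected query:
SELECT p.name, c.sales FROM authors p LEFT JOIN novels c ON c.author_id = p.id AND c.sales > 52209

Result:
name    | sales
--------+------
Austen  | NULL 
Atwood  | 67336
Tolkien | 71221
Tolkien | 79891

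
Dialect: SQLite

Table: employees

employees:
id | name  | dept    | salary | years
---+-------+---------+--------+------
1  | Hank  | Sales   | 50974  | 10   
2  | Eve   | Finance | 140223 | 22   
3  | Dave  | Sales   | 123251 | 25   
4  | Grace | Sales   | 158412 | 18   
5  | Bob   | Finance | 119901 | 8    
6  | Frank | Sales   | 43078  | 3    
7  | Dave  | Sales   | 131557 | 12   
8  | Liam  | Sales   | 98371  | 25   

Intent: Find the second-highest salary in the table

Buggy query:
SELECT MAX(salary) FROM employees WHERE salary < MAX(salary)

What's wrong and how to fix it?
Bug: The inner MAX is an aggregate inside WHERE, which is not allowed

Fix: Compute the overall MAX in a subquery, then take MAX of rows below it

Corrected query:
SELECT MAX(salary) FROM employees WHERE salary < (SELECT MAX(salary) FROM employees)

Result:
MAX(salary)
-----------
140223     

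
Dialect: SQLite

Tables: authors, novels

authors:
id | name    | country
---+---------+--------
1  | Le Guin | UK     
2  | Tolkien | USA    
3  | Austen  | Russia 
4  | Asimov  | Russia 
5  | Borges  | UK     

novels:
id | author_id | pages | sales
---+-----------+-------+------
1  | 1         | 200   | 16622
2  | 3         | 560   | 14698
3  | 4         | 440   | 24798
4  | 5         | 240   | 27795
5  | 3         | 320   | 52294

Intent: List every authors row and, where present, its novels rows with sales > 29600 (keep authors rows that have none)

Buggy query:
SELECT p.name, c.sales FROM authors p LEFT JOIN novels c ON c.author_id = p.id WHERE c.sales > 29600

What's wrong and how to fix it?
Bug: A WHERE condition on the right-hand table after LEFT JOIN drops unmatched parents

Fix: Put 'c.sales > 29600' in the JOIN's ON clause instead of WHERE

Corrected query:
SELECT p.name, c.sales FROM authors p LEFT JOIN novels c ON c.author_id = p.id AND c.sales > 29600

Result:
name    | sales
--------+------
Le Guin | NULL 
Tolkien | NULL 
Austen  | 52294
Asimov  | NULL 
Borges  | NULL 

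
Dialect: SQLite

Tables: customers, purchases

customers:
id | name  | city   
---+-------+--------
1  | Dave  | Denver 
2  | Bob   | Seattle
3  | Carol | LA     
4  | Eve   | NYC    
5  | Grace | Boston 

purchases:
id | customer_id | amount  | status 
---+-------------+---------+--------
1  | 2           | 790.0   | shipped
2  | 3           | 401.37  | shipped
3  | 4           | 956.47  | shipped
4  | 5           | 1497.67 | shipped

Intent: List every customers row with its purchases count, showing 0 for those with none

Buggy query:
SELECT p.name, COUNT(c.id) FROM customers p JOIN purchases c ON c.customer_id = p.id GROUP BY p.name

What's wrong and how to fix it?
Bug: INNER JOIN drops customers rows that have no matching purchases rows

Fix: Use LEFT JOIN so parents without children still appear (COUNT(c.id) gives 0)

Corrected query:
SELECT p.name, COUNT(c.id) FROM customers p LEFT JOIN purchases c ON c.customer_id = p.id GROUP BY p.name

Result:
name  | COUNT(c.id)
------+------------
Bob   | 1          
Carol | 1          
Dave  | 0          
Eve   | 1          
Grace | 1          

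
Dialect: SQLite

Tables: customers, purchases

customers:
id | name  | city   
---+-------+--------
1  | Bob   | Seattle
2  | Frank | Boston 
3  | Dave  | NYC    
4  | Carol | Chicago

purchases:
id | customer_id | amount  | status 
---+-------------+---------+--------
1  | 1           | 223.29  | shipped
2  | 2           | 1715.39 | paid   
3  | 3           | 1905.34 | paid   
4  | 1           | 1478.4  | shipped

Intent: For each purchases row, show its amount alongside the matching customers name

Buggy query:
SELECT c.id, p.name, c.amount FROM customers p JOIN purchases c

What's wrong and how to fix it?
Bug: JOIN with no ON clause produces a cartesian product; every purchases row pairs with every customers row

Fix: Specify the join condition linking the foreign key to the parent id

Corrected query:
SELECT c.id, p.name, c.amount FROM customers p JOIN purchases c ON c.customer_id = p.id

Result:
id | name  | amount 
---+-------+--------
1  | Bob   | 223.29 
2  | Frank | 1715.39
3  | Dave  | 1905.34
4  | Bob   | 1478.4 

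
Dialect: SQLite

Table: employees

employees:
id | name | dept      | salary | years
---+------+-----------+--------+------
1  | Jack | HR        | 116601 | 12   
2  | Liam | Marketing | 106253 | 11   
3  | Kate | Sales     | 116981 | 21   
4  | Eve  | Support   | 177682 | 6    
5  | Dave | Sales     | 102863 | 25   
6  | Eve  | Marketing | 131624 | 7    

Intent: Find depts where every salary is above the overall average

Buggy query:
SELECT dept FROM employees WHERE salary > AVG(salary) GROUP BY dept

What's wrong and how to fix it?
Bug: WHERE evaluates per row before aggregation, so AVG() is unavailable

Fix: Compute the overall average in a scalar subquery and compare each group's MIN against it in HAVING

Corrected query:
SELECT dept FROM employees GROUP BY dept HAVING MIN(salary) > (SELECT AVG(salary) FROM employees)

Result:
dept   
-------
Support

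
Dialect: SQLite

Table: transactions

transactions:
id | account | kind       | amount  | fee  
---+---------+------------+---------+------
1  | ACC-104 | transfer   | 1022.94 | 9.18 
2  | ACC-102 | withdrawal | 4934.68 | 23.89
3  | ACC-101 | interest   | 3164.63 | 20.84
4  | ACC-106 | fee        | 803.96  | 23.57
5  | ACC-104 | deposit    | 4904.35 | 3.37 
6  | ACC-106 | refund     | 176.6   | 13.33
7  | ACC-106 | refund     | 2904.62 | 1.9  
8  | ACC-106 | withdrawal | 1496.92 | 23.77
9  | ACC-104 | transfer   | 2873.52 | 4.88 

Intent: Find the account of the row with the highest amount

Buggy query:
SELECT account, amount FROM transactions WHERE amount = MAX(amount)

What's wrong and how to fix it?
Bug: MAX(amount) is an aggregate and cannot be used directly in WHERE

Fix: Wrap MAX in a scalar subquery so WHERE compares against a single value

Corrected query:
SELECT account, amount FROM transactions WHERE amount = (SELECT MAX(amount) FROM transactions)

Result:
account | amount 
--------+--------
ACC-102 | 4934.68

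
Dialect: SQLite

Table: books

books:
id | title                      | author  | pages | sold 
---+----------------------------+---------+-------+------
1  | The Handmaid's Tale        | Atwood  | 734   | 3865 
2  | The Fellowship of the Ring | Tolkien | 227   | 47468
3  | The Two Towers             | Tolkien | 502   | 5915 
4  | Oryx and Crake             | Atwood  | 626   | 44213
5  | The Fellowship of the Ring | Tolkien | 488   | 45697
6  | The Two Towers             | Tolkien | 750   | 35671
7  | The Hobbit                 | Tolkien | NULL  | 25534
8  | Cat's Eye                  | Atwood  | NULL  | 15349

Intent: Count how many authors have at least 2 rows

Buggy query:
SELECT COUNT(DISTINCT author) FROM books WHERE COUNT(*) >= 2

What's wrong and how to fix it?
Bug: COUNT(*) cannot appear in WHERE; the per-group count doesn't exist yet

Fix: Use a subquery that GROUPs and filters with HAVING, then count its rows

Corrected query:
SELECT COUNT(*) FROM (SELECT author FROM books GROUP BY author HAVING COUNT(*) >= 2)

Result:
COUNT(*)
--------
2       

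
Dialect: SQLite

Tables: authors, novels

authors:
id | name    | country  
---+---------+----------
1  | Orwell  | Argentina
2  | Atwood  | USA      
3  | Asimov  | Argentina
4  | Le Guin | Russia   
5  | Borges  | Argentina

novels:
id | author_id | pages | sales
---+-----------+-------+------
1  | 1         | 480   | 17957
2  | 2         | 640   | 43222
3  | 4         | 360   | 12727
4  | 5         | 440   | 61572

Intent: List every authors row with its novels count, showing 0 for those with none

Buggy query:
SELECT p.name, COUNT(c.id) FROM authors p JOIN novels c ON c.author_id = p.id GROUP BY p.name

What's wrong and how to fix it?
Bug: An inner join excludes parents with zero children

Fix: Use LEFT JOIN so parents without children still appear (COUNT(c.id) gives 0)

Corrected query:
SELECT p.name, COUNT(c.id) FROM authors p LEFT JOIN novels c ON c.author_id = p.id GROUP BY p.name

Result:
name    | COUNT(c.id)
--------+------------
Asimov  | 0          
Atwood  | 1          
Borges  | 1          
Le Guin | 1          
Orwell  | 1          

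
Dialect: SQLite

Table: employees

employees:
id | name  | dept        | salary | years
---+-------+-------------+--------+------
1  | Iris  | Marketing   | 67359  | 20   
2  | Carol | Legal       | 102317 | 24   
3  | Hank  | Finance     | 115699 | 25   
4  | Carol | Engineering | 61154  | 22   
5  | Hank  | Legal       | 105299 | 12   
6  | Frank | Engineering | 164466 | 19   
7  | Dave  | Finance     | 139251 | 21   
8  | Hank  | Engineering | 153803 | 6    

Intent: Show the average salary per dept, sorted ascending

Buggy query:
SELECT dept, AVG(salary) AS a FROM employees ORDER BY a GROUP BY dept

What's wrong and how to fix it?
Bug: ORDER BY appears before GROUP BY; SQL clause order requires GROUP BY first

Fix: Move ORDER BY to the end, after GROUP BY

Corrected query:
SELECT dept, AVG(salary) AS a FROM employees GROUP BY dept ORDER BY a

Result:
dept        | a            
------------+--------------
Marketing   | 67359        
Legal       | 103808       
Engineering | 126474.333333
Finance     | 127475       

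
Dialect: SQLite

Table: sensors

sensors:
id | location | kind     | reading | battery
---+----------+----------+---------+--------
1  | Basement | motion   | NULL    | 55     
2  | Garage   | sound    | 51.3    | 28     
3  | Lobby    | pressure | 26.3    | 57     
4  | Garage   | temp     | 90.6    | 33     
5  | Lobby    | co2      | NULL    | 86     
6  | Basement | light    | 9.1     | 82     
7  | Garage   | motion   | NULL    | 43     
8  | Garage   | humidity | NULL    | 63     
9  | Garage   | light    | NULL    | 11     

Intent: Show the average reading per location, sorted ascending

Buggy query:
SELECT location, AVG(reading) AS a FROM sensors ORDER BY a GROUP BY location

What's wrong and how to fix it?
Bug: ORDER BY appears before GROUP BY; SQL clause order requires GROUP BY first

Fix: Move ORDER BY to the end, after GROUP BY

Corrected query:
SELECT location, AVG(reading) AS a FROM sensors GROUP BY location ORDER BY a

Result:
location | a    
---------+------
Basement | 9.1  
Lobby    | 26.3 
Garage   | 70.95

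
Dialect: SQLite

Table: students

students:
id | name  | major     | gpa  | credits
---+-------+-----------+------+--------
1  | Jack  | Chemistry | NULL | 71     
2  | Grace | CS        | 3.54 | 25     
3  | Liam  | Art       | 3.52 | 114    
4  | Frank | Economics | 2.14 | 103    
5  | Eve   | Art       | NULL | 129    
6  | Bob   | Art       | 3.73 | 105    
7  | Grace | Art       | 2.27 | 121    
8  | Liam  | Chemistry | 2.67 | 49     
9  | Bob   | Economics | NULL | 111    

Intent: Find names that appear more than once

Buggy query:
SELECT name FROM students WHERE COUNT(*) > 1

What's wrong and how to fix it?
Bug: WHERE can't reference COUNT(*); aggregates are computed after WHERE

Fix: GROUP BY name, then filter groups with HAVING COUNT(*) > 1

Corrected query:
SELECT name FROM students GROUP BY name HAVING COUNT(*) > 1

Result:
name 
-----
Bob  
Grace
Liam 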